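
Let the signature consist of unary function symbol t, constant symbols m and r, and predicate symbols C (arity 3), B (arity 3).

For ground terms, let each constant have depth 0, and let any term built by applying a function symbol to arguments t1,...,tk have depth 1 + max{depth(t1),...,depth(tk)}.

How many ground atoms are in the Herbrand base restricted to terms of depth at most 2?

432

First count ground terms of depth ≤ 2.
Let N_k = |{terms of depth ≤ k}|. Then N_0 = 2 and N_k = 2 + N_{k-1} for k ≥ 1 (one summand per function symbol, arity giving the exponent).
N_0 = 2
N_1 = 2 + 2 = 4
N_2 = 2 + 4 = 6
So |H| = 6.
Ground atoms are formed by filling each argument slot of a predicate with a term from H, so an r-ary predicate gives |H|^r atoms:
  C: 6^3 = 216;  B: 6^3 = 216
Total ground atoms: 216 + 216 = 432.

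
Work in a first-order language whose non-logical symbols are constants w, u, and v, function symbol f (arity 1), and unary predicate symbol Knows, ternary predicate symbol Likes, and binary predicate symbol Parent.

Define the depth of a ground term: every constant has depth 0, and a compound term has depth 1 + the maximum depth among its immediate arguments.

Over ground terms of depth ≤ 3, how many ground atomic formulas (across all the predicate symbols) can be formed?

1884

First count ground terms of depth ≤ 3.
Let N_k count ground terms of depth at most k. Each non-constant term of depth ≤ k is some function symbol applied to depth-≤(k−1) arguments, giving N_k = 3 + N_{k-1}.
N_0 = 3
N_1 = 3 + 3 = 6
N_2 = 3 + 6 = 9
N_3 = 3 + 9 = 12
Explicitly: w, u, v, f(w), f(u), f(v), f(f(w)), f(f(u)), f(f(v)), f(f(f(w))), f(f(f(u))), f(f(f(v))).
So |H| = 12.
A ground atom is a predicate applied to a tuple of terms from H, so the count is the sum over predicates of |H|^arity:
  Knows: 12;  Likes: 12^3 = 1728;  Parent: 12^2 = 144
Total ground atoms: 12 + 1728 + 144 = 1884.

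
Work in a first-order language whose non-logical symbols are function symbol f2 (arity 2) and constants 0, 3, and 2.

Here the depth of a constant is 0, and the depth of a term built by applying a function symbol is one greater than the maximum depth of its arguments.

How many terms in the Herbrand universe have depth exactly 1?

Write N_k for the number of ground terms of depth ≤ k. A term of depth ≤ k is either a constant or a function symbol applied to arguments of depth ≤ k−1, so N_k = 3 + N_{k-1}^2.
N_0 = 3
N_1 = 3 + 3^2 = 12
Terms of depth exactly 1: N_1 − N_0 = 12 − 3 = 9.

9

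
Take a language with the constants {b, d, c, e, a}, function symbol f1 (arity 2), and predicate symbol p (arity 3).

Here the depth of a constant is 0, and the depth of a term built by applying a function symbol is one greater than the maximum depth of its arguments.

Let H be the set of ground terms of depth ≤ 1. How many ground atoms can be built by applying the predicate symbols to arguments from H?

27000

First count ground terms of depth ≤ 1.
Write N_k for the number of ground terms of depth ≤ k. A term of depth ≤ k is either a constant or a function symbol applied to arguments of depth ≤ k−1, so N_k = 5 + N_{k-1}^2.
N_0 = 5
N_1 = 5 + 5^2 = 30
So |H| = 30.
For each predicate symbol, the number of ground atoms is |H| raised to its arity; summing:
  p: 30^3 = 27000
Total ground atoms: 27000.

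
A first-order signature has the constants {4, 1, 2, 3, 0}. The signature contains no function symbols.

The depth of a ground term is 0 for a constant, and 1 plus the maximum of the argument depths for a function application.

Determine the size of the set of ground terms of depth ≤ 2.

With no function symbols every ground term is a constant, so there are exactly 5 ground terms at every depth bound.
N_0 = 5
N_1 = 5
N_2 = 5
Explicitly: 4, 1, 2, 3, 0.

5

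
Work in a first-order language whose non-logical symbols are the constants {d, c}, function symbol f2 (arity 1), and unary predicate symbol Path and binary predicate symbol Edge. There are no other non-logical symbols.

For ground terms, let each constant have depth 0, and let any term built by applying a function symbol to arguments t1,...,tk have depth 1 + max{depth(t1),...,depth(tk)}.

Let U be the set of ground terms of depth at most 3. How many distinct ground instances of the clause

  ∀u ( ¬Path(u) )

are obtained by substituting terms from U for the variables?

8

Ground terms of depth ≤ 3:
  Let N_k = |{terms of depth ≤ k}|. Then N_0 = 2 and N_k = 2 + N_{k-1} for k ≥ 1 (one summand per function symbol, arity giving the exponent).
  N_0 = 2
  N_1 = 2 + 2 = 4
  N_2 = 2 + 4 = 6
  N_3 = 2 + 6 = 8
  Explicitly: d, c, f2(d), f2(c), f2(f2(d)), f2(f2(c)), f2(f2(f2(d))), f2(f2(f2(c))).
So there are 8 ground terms available for substitution.
The clause has 1 distinct variable (u), which appears in the body. In the free term algebra distinct substitutions yield syntactically distinct ground instances.
Number of ground instances = 8.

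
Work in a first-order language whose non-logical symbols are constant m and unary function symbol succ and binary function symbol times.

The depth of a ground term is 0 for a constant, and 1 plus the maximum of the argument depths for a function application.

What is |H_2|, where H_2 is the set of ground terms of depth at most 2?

13

Let N_k count ground terms of depth at most k. Each non-constant term of depth ≤ k is some function symbol applied to depth-≤(k−1) arguments, giving N_k = 1 + N_{k-1} + N_{k-1}^2.
N_0 = 1
N_1 = 1 + 1 + 1^2 = 3
N_2 = 1 + 3 + 3^2 = 13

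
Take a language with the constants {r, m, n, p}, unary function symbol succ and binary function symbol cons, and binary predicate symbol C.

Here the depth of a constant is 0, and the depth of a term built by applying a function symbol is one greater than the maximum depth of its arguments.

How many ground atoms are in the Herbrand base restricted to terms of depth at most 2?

First count ground terms of depth ≤ 2.
Write N_k for the number of ground terms of depth ≤ k. A term of depth ≤ k is either a constant or a function symbol applied to arguments of depth ≤ k−1, so N_k = 4 + N_{k-1} + N_{k-1}^2.
N_0 = 4
N_1 = 4 + 4 + 4^2 = 24
N_2 = 4 + 24 + 24^2 = 604
So |H| = 604.
Ground atoms are formed by filling each argument slot of a predicate with a term from H, so an r-ary predicate gives |H|^r atoms:
  C: 604^2 = 364816
Total ground atoms: 364816.

364816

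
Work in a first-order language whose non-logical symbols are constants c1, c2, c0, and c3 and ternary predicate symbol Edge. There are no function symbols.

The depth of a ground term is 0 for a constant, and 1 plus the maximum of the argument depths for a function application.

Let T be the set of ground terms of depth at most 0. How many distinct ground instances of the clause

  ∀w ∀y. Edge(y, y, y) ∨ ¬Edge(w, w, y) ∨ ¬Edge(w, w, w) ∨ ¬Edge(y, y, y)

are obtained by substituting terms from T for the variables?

Ground terms of depth ≤ 0:
  With no function symbols every ground term is a constant, so there are exactly 4 ground terms at every depth bound.
  N_0 = 4
  Explicitly: c1, c2, c0, c3.
So there are 4 ground terms available for substitution.
Each of w, y ranges independently over the available ground terms, and distinct assignments produce distinct instances.
Number of ground instances = 4^2 = 16.

16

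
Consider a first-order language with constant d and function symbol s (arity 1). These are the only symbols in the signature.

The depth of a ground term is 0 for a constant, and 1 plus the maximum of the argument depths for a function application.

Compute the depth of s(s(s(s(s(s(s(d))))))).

depth(s(d)) = 1 + depth(d) = 1 + 0 = 1
depth(s(s(d))) = 1 + depth(s(d)) = 1 + 1 = 2
depth(s(s(s(d)))) = 1 + depth(s(s(d))) = 1 + 2 = 3
depth(s(s(s(s(d))))) = 1 + depth(s(s(s(d)))) = 1 + 3 = 4
depth(s(s(s(s(s(d)))))) = 1 + depth(s(s(s(s(d))))) = 1 + 4 = 5
depth(s(s(s(s(s(s(d))))))) = 1 + depth(s(s(s(s(s(d)))))) = 1 + 5 = 6
depth(s(s(s(s(s(s(s(d)))))))) = 1 + depth(s(s(s(s(s(s(d))))))) = 1 + 6 = 7

7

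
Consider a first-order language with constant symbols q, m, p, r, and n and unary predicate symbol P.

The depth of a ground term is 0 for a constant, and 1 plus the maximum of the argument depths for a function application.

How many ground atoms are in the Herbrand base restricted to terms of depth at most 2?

5

First count ground terms of depth ≤ 2.
With no function symbols every ground term is a constant, so there are exactly 5 ground terms at every depth bound.
N_0 = 5
N_1 = 5
N_2 = 5
Explicitly: q, m, p, r, n.
So |H| = 5.
Ground atoms are formed by filling each argument slot of a predicate with a term from H, so an r-ary predicate gives |H|^r atoms:
  P: 5
Total ground atoms: 5.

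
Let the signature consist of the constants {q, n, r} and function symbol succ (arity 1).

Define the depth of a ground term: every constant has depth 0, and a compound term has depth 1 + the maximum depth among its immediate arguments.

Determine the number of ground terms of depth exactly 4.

3

Let N_k = |{terms of depth ≤ k}|. Then N_0 = 3 and N_k = 3 + N_{k-1} for k ≥ 1 (one summand per function symbol, arity giving the exponent).
N_0 = 3
N_1 = 3 + 3 = 6
N_2 = 3 + 6 = 9
N_3 = 3 + 9 = 12
N_4 = 3 + 12 = 15
Terms of depth exactly 4: N_4 − N_3 = 15 − 12 = 3.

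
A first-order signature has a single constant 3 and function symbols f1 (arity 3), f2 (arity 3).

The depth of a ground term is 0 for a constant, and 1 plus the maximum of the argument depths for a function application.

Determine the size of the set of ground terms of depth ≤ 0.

Write N_k for the number of ground terms of depth ≤ k. A term of depth ≤ k is either a constant or a function symbol applied to arguments of depth ≤ k−1, so N_k = 1 + N_{k-1}^3 + N_{k-1}^3.
N_0 = 1
Explicitly: 3.

1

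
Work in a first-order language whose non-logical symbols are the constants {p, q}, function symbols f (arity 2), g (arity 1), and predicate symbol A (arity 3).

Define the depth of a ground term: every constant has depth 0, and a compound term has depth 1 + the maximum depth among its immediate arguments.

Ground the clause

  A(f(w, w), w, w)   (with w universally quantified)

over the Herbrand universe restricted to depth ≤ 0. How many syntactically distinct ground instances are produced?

2

Ground terms of depth ≤ 0:
  If N_k denotes the number of depth-≤k ground terms, the 2 constants give N_0 = 2, and each function symbol of arity r contributes N_{k-1}^r new terms at level k: N_k = 2 + N_{k-1}^2 + N_{k-1}.
  N_0 = 2
  Explicitly: p, q.
So there are 2 ground terms available for substitution.
There is 1 variable to instantiate (w),  occurring in at least one literal, so different choices give different ground instances.
Number of ground instances = 2.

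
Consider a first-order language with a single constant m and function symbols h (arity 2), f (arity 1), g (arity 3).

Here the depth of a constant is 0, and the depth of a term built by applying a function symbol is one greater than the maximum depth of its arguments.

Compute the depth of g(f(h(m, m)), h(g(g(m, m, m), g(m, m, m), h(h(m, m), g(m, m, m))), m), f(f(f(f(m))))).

depth(h(m, m)) = 1 + max(0, 0) = 1
depth(f(h(m, m))) = 1 + depth(h(m, m)) = 1 + 1 = 2
depth(g(m, m, m)) = 1 + max(0, 0, 0) = 1
depth(h(h(m, m), g(m, m, m))) = 1 + max(1, 1) = 2
depth(g(g(m, m, m), g(m, m, m), h(h(m, m), g(m, m, m)))) = 1 + max(1, 1, 2) = 3
depth(h(g(g(m, m, m), g(m, m, m), h(h(m, m), g(m, m, m))), m)) = 1 + max(3, 0) = 4
depth(f(m)) = 1 + depth(m) = 1 + 0 = 1
depth(f(f(m))) = 1 + depth(f(m)) = 1 + 1 = 2
depth(f(f(f(m)))) = 1 + depth(f(f(m))) = 1 + 2 = 3
depth(f(f(f(f(m))))) = 1 + depth(f(f(f(m)))) = 1 + 3 = 4
depth(g(f(h(m, m)), h(g(g(m, m, m), g(m, m, m), h(h(m, m), g(m, m, m))), m), f(f(f(f(m)))))) = 1 + max(2, 4, 4) = 5

5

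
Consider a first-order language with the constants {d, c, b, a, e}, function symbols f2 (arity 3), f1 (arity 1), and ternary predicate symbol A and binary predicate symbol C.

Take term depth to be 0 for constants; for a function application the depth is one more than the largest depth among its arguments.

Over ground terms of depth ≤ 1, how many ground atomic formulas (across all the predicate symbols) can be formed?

First count ground terms of depth ≤ 1.
Let N_k = |{terms of depth ≤ k}|. Then N_0 = 5 and N_k = 5 + N_{k-1}^3 + N_{k-1} for k ≥ 1 (one summand per function symbol, arity giving the exponent).
N_0 = 5
N_1 = 5 + 5^3 + 5 = 135
So |H| = 135.
A ground atom is a predicate applied to a tuple of terms from H, so the count is the sum over predicates of |H|^arity:
  A: 135^3 = 2460375;  C: 135^2 = 18225
Total ground atoms: 2460375 + 18225 = 2478600.

2478600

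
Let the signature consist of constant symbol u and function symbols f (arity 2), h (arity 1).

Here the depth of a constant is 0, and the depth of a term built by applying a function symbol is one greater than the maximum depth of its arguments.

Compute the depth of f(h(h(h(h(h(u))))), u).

6

depth(h(u)) = 1 + depth(u) = 1 + 0 = 1
depth(h(h(u))) = 1 + depth(h(u)) = 1 + 1 = 2
depth(h(h(h(u)))) = 1 + depth(h(h(u))) = 1 + 2 = 3
depth(h(h(h(h(u))))) = 1 + depth(h(h(h(u)))) = 1 + 3 = 4
depth(h(h(h(h(h(u)))))) = 1 + depth(h(h(h(h(u))))) = 1 + 4 = 5
depth(f(h(h(h(h(h(u))))), u)) = 1 + max(5, 0) = 6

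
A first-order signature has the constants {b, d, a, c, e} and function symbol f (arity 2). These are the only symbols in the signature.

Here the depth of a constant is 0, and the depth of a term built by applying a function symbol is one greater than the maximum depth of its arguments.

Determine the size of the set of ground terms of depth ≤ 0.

Let N_k = |{terms of depth ≤ k}|. Then N_0 = 5 and N_k = 5 + N_{k-1}^2 for k ≥ 1 (one summand per function symbol, arity giving the exponent).
N_0 = 5
Explicitly: b, d, a, c, e.

5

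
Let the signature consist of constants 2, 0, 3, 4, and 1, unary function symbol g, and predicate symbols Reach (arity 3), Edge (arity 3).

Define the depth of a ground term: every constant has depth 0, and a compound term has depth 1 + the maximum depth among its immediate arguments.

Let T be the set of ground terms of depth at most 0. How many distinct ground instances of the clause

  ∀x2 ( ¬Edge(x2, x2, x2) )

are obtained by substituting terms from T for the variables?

Ground terms of depth ≤ 0:
  Let N_k count ground terms of depth at most k. Each non-constant term of depth ≤ k is some function symbol applied to depth-≤(k−1) arguments, giving N_k = 5 + N_{k-1}.
  N_0 = 5
So there are 5 ground terms available for substitution.
There is 1 variable to instantiate (x2),  occurring in at least one literal, so different choices give different ground instances.
Number of ground instances = 5.

5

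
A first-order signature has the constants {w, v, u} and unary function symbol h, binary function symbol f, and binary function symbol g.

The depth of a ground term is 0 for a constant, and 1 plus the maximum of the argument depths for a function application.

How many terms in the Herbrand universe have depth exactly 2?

If N_k denotes the number of depth-≤k ground terms, the 3 constants give N_0 = 3, and each function symbol of arity r contributes N_{k-1}^r new terms at level k: N_k = 3 + N_{k-1} + N_{k-1}^2 + N_{k-1}^2.
N_0 = 3
N_1 = 3 + 3 + 3^2 + 3^2 = 24
N_2 = 3 + 24 + 24^2 + 24^2 = 1179
Terms of depth exactly 2: N_2 − N_1 = 1179 − 24 = 1155.

1155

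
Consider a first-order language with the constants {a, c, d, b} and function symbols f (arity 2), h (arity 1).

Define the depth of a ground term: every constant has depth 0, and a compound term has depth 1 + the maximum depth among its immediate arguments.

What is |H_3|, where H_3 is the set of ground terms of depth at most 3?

If N_k denotes the number of depth-≤k ground terms, the 4 constants give N_0 = 4, and each function symbol of arity r contributes N_{k-1}^r new terms at level k: N_k = 4 + N_{k-1}^2 + N_{k-1}.
N_0 = 4
N_1 = 4 + 4^2 + 4 = 24
N_2 = 4 + 24^2 + 24 = 604
N_3 = 4 + 604^2 + 604 = 365424

365424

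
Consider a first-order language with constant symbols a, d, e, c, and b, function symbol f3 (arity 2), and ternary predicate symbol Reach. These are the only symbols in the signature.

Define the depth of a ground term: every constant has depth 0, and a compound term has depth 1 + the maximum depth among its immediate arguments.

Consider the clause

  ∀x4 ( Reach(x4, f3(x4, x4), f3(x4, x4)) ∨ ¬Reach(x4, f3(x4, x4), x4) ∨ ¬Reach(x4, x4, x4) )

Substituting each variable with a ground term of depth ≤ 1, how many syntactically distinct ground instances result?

Ground terms of depth ≤ 1:
  Let N_k = |{terms of depth ≤ k}|. Then N_0 = 5 and N_k = 5 + N_{k-1}^2 for k ≥ 1 (one summand per function symbol, arity giving the exponent).
  N_0 = 5
  N_1 = 5 + 5^2 = 30
So there are 30 ground terms available for substitution.
There is 1 variable to instantiate (x4),  occurring in at least one literal, so different choices give different ground instances.
Number of ground instances = 30.

30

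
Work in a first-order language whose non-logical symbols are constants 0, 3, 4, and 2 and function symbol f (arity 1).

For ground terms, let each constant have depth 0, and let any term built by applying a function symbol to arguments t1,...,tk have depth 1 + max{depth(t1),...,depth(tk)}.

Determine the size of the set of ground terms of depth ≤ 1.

8

Count level by level. With function symbols f/1, the terms of depth ≤ k are the 4 constants together with each function applied to depth-≤(k−1) tuples, so N_k = 4 + N_{k-1}.
N_0 = 4
N_1 = 4 + 4 = 8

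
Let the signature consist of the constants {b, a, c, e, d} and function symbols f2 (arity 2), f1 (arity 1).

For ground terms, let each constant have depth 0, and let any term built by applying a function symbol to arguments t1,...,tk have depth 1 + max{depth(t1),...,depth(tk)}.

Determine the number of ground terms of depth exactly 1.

Write N_k for the number of ground terms of depth ≤ k. A term of depth ≤ k is either a constant or a function symbol applied to arguments of depth ≤ k−1, so N_k = 5 + N_{k-1}^2 + N_{k-1}.
N_0 = 5
N_1 = 5 + 5^2 + 5 = 35
Terms of depth exactly 1: N_1 − N_0 = 35 − 5 = 30.

30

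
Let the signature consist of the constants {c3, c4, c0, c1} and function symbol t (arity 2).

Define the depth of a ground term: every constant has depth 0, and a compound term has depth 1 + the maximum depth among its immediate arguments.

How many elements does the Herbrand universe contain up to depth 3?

Count level by level. With function symbols t/2, the terms of depth ≤ k are the 4 constants together with each function applied to depth-≤(k−1) tuples, so N_k = 4 + N_{k-1}^2.
N_0 = 4
N_1 = 4 + 4^2 = 20
N_2 = 4 + 20^2 = 404
N_3 = 4 + 404^2 = 163220

163220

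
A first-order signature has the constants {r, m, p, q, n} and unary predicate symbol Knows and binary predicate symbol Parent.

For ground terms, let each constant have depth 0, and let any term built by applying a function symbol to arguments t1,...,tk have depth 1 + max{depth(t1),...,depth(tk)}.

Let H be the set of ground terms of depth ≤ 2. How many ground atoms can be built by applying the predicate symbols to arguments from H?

30

First count ground terms of depth ≤ 2.
With no function symbols every ground term is a constant, so there are exactly 5 ground terms at every depth bound.
N_0 = 5
N_1 = 5
N_2 = 5
Explicitly: r, m, p, q, n.
So |H| = 5.
Each predicate of arity r yields |H|^r ground atoms (one per choice of an r-tuple from H):
  Knows: 5;  Parent: 5^2 = 25
Total ground atoms: 5 + 25 = 30.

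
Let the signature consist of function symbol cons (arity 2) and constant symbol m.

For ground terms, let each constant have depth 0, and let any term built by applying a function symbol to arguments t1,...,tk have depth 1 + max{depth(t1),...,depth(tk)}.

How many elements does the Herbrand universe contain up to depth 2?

5

Let N_k count ground terms of depth at most k. Each non-constant term of depth ≤ k is some function symbol applied to depth-≤(k−1) arguments, giving N_k = 1 + N_{k-1}^2.
N_0 = 1
N_1 = 1 + 1^2 = 2
N_2 = 1 + 2^2 = 5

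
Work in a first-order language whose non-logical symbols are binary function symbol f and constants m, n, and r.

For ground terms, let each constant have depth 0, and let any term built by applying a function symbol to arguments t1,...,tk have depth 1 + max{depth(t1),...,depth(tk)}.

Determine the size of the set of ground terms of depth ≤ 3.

21612

Let N_k = |{terms of depth ≤ k}|. Then N_0 = 3 and N_k = 3 + N_{k-1}^2 for k ≥ 1 (one summand per function symbol, arity giving the exponent).
N_0 = 3
N_1 = 3 + 3^2 = 12
N_2 = 3 + 12^2 = 147
N_3 = 3 + 147^2 = 21612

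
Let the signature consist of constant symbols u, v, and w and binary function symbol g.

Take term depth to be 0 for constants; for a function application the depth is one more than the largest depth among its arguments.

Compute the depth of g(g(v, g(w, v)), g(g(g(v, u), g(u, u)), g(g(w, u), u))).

4

depth(g(w, v)) = 1 + max(0, 0) = 1
depth(g(v, g(w, v))) = 1 + max(0, 1) = 2
depth(g(v, u)) = 1 + max(0, 0) = 1
depth(g(u, u)) = 1 + max(0, 0) = 1
depth(g(g(v, u), g(u, u))) = 1 + max(1, 1) = 2
depth(g(w, u)) = 1 + max(0, 0) = 1
depth(g(g(w, u), u)) = 1 + max(1, 0) = 2
depth(g(g(g(v, u), g(u, u)), g(g(w, u), u))) = 1 + max(2, 2) = 3
depth(g(g(v, g(w, v)), g(g(g(v, u), g(u, u)), g(g(w, u), u)))) = 1 + max(2, 3) = 4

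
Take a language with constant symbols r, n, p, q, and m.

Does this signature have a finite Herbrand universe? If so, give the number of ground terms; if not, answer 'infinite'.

There are no function symbols, so every ground term is one of the 5 constants.
The Herbrand universe is {r, n, p, q, m}, which is finite with 5 elements.

5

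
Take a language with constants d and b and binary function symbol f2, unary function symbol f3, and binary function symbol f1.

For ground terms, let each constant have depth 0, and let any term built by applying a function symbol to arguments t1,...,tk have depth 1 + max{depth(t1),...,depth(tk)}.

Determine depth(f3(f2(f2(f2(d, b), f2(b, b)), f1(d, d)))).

depth(f2(d, b)) = 1 + max(0, 0) = 1
depth(f2(b, b)) = 1 + max(0, 0) = 1
depth(f2(f2(d, b), f2(b, b))) = 1 + max(1, 1) = 2
depth(f1(d, d)) = 1 + max(0, 0) = 1
depth(f2(f2(f2(d, b), f2(b, b)), f1(d, d))) = 1 + max(2, 1) = 3
depth(f3(f2(f2(f2(d, b), f2(b, b)), f1(d, d)))) = 1 + depth(f2(f2(f2(d, b), f2(b, b)), f1(d, d))) = 1 + 3 = 4

4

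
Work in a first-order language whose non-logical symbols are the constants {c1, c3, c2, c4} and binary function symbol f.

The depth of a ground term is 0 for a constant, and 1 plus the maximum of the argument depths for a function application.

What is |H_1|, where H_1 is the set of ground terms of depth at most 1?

Let N_k = |{terms of depth ≤ k}|. Then N_0 = 4 and N_k = 4 + N_{k-1}^2 for k ≥ 1 (one summand per function symbol, arity giving the exponent).
N_0 = 4
N_1 = 4 + 4^2 = 20

20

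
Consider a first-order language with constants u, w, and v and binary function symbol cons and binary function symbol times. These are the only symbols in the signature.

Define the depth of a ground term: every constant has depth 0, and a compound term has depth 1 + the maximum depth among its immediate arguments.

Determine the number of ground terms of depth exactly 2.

864

Count level by level. With function symbols cons/2, times/2, the terms of depth ≤ k are the 3 constants together with each function applied to depth-≤(k−1) tuples, so N_k = 3 + N_{k-1}^2 + N_{k-1}^2.
N_0 = 3
N_1 = 3 + 3^2 + 3^2 = 21
N_2 = 3 + 21^2 + 21^2 = 885
Terms of depth exactly 2: N_2 − N_1 = 885 − 21 = 864.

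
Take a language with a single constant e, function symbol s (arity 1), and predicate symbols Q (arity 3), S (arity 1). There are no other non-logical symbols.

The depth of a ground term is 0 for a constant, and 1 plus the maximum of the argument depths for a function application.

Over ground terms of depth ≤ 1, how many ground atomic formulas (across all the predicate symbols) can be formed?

10

First count ground terms of depth ≤ 1.
Write N_k for the number of ground terms of depth ≤ k. A term of depth ≤ k is either a constant or a function symbol applied to arguments of depth ≤ k−1, so N_k = 1 + N_{k-1}.
N_0 = 1
N_1 = 1 + 1 = 2
Explicitly: e, s(e).
So |H| = 2.
Ground atoms are formed by filling each argument slot of a predicate with a term from H, so an r-ary predicate gives |H|^r atoms:
  Q: 2^3 = 8;  S: 2
Total ground atoms: 8 + 2 = 10.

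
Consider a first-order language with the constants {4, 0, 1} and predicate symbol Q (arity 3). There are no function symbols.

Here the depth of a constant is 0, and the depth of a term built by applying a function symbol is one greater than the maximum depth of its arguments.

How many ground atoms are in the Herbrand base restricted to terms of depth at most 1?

27

First count ground terms of depth ≤ 1.
With no function symbols every ground term is a constant, so there are exactly 3 ground terms at every depth bound.
N_0 = 3
N_1 = 3
Explicitly: 4, 0, 1.
So |H| = 3.
Each predicate of arity r yields |H|^r ground atoms (one per choice of an r-tuple from H):
  Q: 3^3 = 27
Total ground atoms: 27.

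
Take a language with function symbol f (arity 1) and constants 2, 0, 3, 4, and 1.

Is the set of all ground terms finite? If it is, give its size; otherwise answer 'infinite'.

infinite

The signature has at least one function symbol (f, arity 1) and at least one constant (2).
Iterating f gives infinitely many distinct ground terms: 2, f(2), f(f(2)), ...
So the Herbrand universe is infinite.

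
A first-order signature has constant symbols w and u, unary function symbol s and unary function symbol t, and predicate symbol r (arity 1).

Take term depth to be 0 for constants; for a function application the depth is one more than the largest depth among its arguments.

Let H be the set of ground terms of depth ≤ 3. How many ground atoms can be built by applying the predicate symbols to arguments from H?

First count ground terms of depth ≤ 3.
Let N_k = |{terms of depth ≤ k}|. Then N_0 = 2 and N_k = 2 + N_{k-1} + N_{k-1} for k ≥ 1 (one summand per function symbol, arity giving the exponent).
N_0 = 2
N_1 = 2 + 2 + 2 = 6
N_2 = 2 + 6 + 6 = 14
N_3 = 2 + 14 + 14 = 30
So |H| = 30.
Ground atoms are formed by filling each argument slot of a predicate with a term from H, so an r-ary predicate gives |H|^r atoms:
  r: 30
Total ground atoms: 30.

30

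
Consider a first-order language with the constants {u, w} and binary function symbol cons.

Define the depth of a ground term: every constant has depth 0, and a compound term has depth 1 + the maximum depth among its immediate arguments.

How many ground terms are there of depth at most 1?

If N_k denotes the number of depth-≤k ground terms, the 2 constants give N_0 = 2, and each function symbol of arity r contributes N_{k-1}^r new terms at level k: N_k = 2 + N_{k-1}^2.
N_0 = 2
N_1 = 2 + 2^2 = 6

6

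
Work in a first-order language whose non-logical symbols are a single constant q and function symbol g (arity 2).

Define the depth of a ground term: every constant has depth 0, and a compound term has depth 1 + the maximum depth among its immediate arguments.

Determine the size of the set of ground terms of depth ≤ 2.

5

Write N_k for the number of ground terms of depth ≤ k. A term of depth ≤ k is either a constant or a function symbol applied to arguments of depth ≤ k−1, so N_k = 1 + N_{k-1}^2.
N_0 = 1
N_1 = 1 + 1^2 = 2
N_2 = 1 + 2^2 = 5
Explicitly: q, g(q, q), g(q, g(q, q)), g(g(q, q), q), g(g(q, q), g(q, q)).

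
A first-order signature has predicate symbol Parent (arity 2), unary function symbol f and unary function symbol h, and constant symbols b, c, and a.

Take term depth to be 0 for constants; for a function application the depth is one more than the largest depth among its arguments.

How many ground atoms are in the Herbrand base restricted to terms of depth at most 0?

First count ground terms of depth ≤ 0.
If N_k denotes the number of depth-≤k ground terms, the 3 constants give N_0 = 3, and each function symbol of arity r contributes N_{k-1}^r new terms at level k: N_k = 3 + N_{k-1} + N_{k-1}.
N_0 = 3
Explicitly: b, c, a.
So |H| = 3.
Ground atoms are formed by filling each argument slot of a predicate with a term from H, so an r-ary predicate gives |H|^r atoms:
  Parent: 3^2 = 9
Total ground atoms: 9.

9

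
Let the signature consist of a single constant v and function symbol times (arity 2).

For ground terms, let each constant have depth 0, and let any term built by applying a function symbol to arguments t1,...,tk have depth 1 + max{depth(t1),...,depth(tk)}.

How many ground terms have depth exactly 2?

If N_k denotes the number of depth-≤k ground terms, the 1 constant gives N_0 = 1, and each function symbol of arity r contributes N_{k-1}^r new terms at level k: N_k = 1 + N_{k-1}^2.
N_0 = 1
N_1 = 1 + 1^2 = 2
N_2 = 1 + 2^2 = 5
Terms of depth exactly 2: N_2 − N_1 = 5 − 2 = 3.

3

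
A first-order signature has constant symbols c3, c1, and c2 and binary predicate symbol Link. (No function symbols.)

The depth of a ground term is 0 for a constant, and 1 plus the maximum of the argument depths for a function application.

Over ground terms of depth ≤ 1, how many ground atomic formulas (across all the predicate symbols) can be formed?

First count ground terms of depth ≤ 1.
With no function symbols every ground term is a constant, so there are exactly 3 ground terms at every depth bound.
N_0 = 3
N_1 = 3
Explicitly: c3, c1, c2.
So |H| = 3.
For each predicate symbol, the number of ground atoms is |H| raised to its arity; summing:
  Link: 3^2 = 9
Total ground atoms: 9.

9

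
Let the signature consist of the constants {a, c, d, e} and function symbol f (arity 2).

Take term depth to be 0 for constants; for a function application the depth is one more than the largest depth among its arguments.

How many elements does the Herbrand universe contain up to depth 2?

Let N_k = |{terms of depth ≤ k}|. Then N_0 = 4 and N_k = 4 + N_{k-1}^2 for k ≥ 1 (one summand per function symbol, arity giving the exponent).
N_0 = 4
N_1 = 4 + 4^2 = 20
N_2 = 4 + 20^2 = 404

404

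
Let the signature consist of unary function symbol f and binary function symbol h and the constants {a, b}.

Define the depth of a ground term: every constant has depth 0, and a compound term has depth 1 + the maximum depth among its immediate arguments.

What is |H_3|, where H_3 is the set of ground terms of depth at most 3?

Count level by level. With function symbols f/1, h/2, the terms of depth ≤ k are the 2 constants together with each function applied to depth-≤(k−1) tuples, so N_k = 2 + N_{k-1} + N_{k-1}^2.
N_0 = 2
N_1 = 2 + 2 + 2^2 = 8
N_2 = 2 + 8 + 8^2 = 74
N_3 = 2 + 74 + 74^2 = 5552

5552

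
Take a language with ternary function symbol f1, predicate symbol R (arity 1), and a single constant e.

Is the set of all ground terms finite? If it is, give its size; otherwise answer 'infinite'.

infinite

The signature has at least one function symbol (f1, arity 3) and at least one constant (e).
Iterating f1 gives infinitely many distinct ground terms: e, f1(e, e, e), f1(f1(e, e, e), f1(e, e, e), f1(e, e, e)), ...
So the Herbrand universe is infinite.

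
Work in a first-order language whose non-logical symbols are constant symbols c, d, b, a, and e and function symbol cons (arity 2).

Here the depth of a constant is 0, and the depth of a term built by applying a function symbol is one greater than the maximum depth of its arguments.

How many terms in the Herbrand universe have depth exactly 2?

Write N_k for the number of ground terms of depth ≤ k. A term of depth ≤ k is either a constant or a function symbol applied to arguments of depth ≤ k−1, so N_k = 5 + N_{k-1}^2.
N_0 = 5
N_1 = 5 + 5^2 = 30
N_2 = 5 + 30^2 = 905
Terms of depth exactly 2: N_2 − N_1 = 905 − 30 = 875.

875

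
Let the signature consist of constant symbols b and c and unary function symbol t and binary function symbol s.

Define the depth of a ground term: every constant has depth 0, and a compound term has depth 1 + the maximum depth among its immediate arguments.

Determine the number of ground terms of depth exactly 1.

Write N_k for the number of ground terms of depth ≤ k. A term of depth ≤ k is either a constant or a function symbol applied to arguments of depth ≤ k−1, so N_k = 2 + N_{k-1} + N_{k-1}^2.
N_0 = 2
N_1 = 2 + 2 + 2^2 = 8
Terms of depth exactly 1: N_1 − N_0 = 8 − 2 = 6.

6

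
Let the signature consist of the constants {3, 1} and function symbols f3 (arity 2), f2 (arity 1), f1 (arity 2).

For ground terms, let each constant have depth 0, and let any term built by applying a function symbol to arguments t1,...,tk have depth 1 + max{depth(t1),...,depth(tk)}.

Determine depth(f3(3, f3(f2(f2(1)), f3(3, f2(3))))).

4

depth(f2(1)) = 1 + depth(1) = 1 + 0 = 1
depth(f2(f2(1))) = 1 + depth(f2(1)) = 1 + 1 = 2
depth(f2(3)) = 1 + depth(3) = 1 + 0 = 1
depth(f3(3, f2(3))) = 1 + max(0, 1) = 2
depth(f3(f2(f2(1)), f3(3, f2(3)))) = 1 + max(2, 2) = 3
depth(f3(3, f3(f2(f2(1)), f3(3, f2(3))))) = 1 + max(0, 3) = 4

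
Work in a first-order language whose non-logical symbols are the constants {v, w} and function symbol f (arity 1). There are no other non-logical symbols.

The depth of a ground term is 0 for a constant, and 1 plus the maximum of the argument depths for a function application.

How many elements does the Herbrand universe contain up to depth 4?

Let N_k = |{terms of depth ≤ k}|. Then N_0 = 2 and N_k = 2 + N_{k-1} for k ≥ 1 (one summand per function symbol, arity giving the exponent).
N_0 = 2
N_1 = 2 + 2 = 4
N_2 = 2 + 4 = 6
N_3 = 2 + 6 = 8
N_4 = 2 + 8 = 10

10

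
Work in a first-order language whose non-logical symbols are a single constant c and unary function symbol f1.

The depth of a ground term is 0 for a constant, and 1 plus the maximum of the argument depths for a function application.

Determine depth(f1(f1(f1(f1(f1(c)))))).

depth(f1(c)) = 1 + depth(c) = 1 + 0 = 1
depth(f1(f1(c))) = 1 + depth(f1(c)) = 1 + 1 = 2
depth(f1(f1(f1(c)))) = 1 + depth(f1(f1(c))) = 1 + 2 = 3
depth(f1(f1(f1(f1(c))))) = 1 + depth(f1(f1(f1(c)))) = 1 + 3 = 4
depth(f1(f1(f1(f1(f1(c)))))) = 1 + depth(f1(f1(f1(f1(c))))) = 1 + 4 = 5

5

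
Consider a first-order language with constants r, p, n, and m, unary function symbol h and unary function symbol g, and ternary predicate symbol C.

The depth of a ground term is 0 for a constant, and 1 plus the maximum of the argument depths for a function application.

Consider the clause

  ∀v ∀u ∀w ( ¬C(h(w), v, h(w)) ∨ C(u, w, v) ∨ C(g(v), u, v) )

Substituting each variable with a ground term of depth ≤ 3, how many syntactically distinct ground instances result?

Ground terms of depth ≤ 3:
  Count level by level. With function symbols h/1, g/1, the terms of depth ≤ k are the 4 constants together with each function applied to depth-≤(k−1) tuples, so N_k = 4 + N_{k-1} + N_{k-1}.
  N_0 = 4
  N_1 = 4 + 4 + 4 = 12
  N_2 = 4 + 12 + 12 = 28
  N_3 = 4 + 28 + 28 = 60
So there are 60 ground terms available for substitution.
Each of v, u, w ranges independently over the available ground terms, and distinct assignments produce distinct instances.
Number of ground instances = 60^3 = 216000.

216000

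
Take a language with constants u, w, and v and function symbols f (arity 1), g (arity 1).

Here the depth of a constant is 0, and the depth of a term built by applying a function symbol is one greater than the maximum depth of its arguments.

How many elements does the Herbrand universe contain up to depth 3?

45

Let N_k = |{terms of depth ≤ k}|. Then N_0 = 3 and N_k = 3 + N_{k-1} + N_{k-1} for k ≥ 1 (one summand per function symbol, arity giving the exponent).
N_0 = 3
N_1 = 3 + 3 + 3 = 9
N_2 = 3 + 9 + 9 = 21
N_3 = 3 + 21 + 21 = 45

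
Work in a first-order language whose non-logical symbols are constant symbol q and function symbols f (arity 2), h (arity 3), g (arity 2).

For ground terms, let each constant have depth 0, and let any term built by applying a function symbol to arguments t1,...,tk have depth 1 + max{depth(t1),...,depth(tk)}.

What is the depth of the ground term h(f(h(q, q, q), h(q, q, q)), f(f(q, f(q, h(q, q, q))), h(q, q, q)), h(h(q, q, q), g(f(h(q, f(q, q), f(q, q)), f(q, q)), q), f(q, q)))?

6

depth(h(q, q, q)) = 1 + max(0, 0, 0) = 1
depth(f(h(q, q, q), h(q, q, q))) = 1 + max(1, 1) = 2
depth(f(q, h(q, q, q))) = 1 + max(0, 1) = 2
depth(f(q, f(q, h(q, q, q)))) = 1 + max(0, 2) = 3
depth(f(f(q, f(q, h(q, q, q))), h(q, q, q))) = 1 + max(3, 1) = 4
depth(f(q, q)) = 1 + max(0, 0) = 1
depth(h(q, f(q, q), f(q, q))) = 1 + max(0, 1, 1) = 2
depth(f(h(q, f(q, q), f(q, q)), f(q, q))) = 1 + max(2, 1) = 3
depth(g(f(h(q, f(q, q), f(q, q)), f(q, q)), q)) = 1 + max(3, 0) = 4
depth(h(h(q, q, q), g(f(h(q, f(q, q), f(q, q)), f(q, q)), q), f(q, q))) = 1 + max(1, 4, 1) = 5
depth(h(f(h(q, q, q), h(q, q, q)), f(f(q, f(q, h(q, q, q))), h(q, q, q)), h(h(q, q, q), g(f(h(q, f(q, q), f(q, q)), f(q, q)), q), f(q, q)))) = 1 + max(2, 4, 5) = 6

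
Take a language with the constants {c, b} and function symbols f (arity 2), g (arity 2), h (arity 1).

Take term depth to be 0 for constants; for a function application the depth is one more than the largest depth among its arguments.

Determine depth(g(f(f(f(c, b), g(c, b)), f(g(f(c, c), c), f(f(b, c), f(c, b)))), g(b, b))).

depth(f(c, b)) = 1 + max(0, 0) = 1
depth(g(c, b)) = 1 + max(0, 0) = 1
depth(f(f(c, b), g(c, b))) = 1 + max(1, 1) = 2
depth(f(c, c)) = 1 + max(0, 0) = 1
depth(g(f(c, c), c)) = 1 + max(1, 0) = 2
depth(f(b, c)) = 1 + max(0, 0) = 1
depth(f(f(b, c), f(c, b))) = 1 + max(1, 1) = 2
depth(f(g(f(c, c), c), f(f(b, c), f(c, b)))) = 1 + max(2, 2) = 3
depth(f(f(f(c, b), g(c, b)), f(g(f(c, c), c), f(f(b, c), f(c, b))))) = 1 + max(2, 3) = 4
depth(g(b, b)) = 1 + max(0, 0) = 1
depth(g(f(f(f(c, b), g(c, b)), f(g(f(c, c), c), f(f(b, c), f(c, b)))), g(b, b))) = 1 + max(4, 1) = 5

5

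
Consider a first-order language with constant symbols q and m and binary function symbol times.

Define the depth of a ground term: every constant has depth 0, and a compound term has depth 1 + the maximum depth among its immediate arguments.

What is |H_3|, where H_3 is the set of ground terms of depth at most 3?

Let N_k = |{terms of depth ≤ k}|. Then N_0 = 2 and N_k = 2 + N_{k-1}^2 for k ≥ 1 (one summand per function symbol, arity giving the exponent).
N_0 = 2
N_1 = 2 + 2^2 = 6
N_2 = 2 + 6^2 = 38
N_3 = 2 + 38^2 = 1446

1446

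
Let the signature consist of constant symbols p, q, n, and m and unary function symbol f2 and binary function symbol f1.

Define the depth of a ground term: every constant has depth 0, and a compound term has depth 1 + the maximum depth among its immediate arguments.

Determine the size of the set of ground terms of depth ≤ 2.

If N_k denotes the number of depth-≤k ground terms, the 4 constants give N_0 = 4, and each function symbol of arity r contributes N_{k-1}^r new terms at level k: N_k = 4 + N_{k-1} + N_{k-1}^2.
N_0 = 4
N_1 = 4 + 4 + 4^2 = 24
N_2 = 4 + 24 + 24^2 = 604

604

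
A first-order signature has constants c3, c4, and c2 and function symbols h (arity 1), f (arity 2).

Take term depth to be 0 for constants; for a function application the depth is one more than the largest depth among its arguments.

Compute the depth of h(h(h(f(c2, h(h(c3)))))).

6

depth(h(c3)) = 1 + depth(c3) = 1 + 0 = 1
depth(h(h(c3))) = 1 + depth(h(c3)) = 1 + 1 = 2
depth(f(c2, h(h(c3)))) = 1 + max(0, 2) = 3
depth(h(f(c2, h(h(c3))))) = 1 + depth(f(c2, h(h(c3)))) = 1 + 3 = 4
depth(h(h(f(c2, h(h(c3)))))) = 1 + depth(h(f(c2, h(h(c3))))) = 1 + 4 = 5
depth(h(h(h(f(c2, h(h(c3))))))) = 1 + depth(h(h(f(c2, h(h(c3)))))) = 1 + 5 = 6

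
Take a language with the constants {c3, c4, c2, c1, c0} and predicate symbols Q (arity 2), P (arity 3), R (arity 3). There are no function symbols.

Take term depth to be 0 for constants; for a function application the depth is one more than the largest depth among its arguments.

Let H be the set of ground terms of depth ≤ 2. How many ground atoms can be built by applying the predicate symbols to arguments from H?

First count ground terms of depth ≤ 2.
With no function symbols every ground term is a constant, so there are exactly 5 ground terms at every depth bound.
N_0 = 5
N_1 = 5
N_2 = 5
Explicitly: c3, c4, c2, c1, c0.
So |H| = 5.
Each predicate of arity r yields |H|^r ground atoms (one per choice of an r-tuple from H):
  Q: 5^2 = 25;  P: 5^3 = 125;  R: 5^3 = 125
Total ground atoms: 25 + 125 + 125 = 275.

275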